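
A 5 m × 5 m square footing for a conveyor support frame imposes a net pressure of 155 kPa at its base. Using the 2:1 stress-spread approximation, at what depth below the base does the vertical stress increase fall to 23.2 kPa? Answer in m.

z ≈ 7.92 m

2:1 spreading — at depth z the loaded area has grown by z in each plan dimension:
qB²/(B+z)² = Δσ_z ⇒ z = B(√(q/Δσ_z) − 1) = 5×(√(155/23.2) − 1) = 7.924 m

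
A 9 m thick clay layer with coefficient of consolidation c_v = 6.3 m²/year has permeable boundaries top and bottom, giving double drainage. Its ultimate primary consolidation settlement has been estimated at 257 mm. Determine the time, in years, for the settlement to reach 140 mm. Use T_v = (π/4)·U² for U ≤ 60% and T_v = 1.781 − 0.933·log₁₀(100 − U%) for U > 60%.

Drainage path length: H_d = H/2 = 4.5 m (double drainage).
U = S(t)/S_ult = 140/257 = 0.5447.
U ≤ 60%: T_v = (π/4)·U² = (π/4)×0.54475² = 0.23307.
t = T_v·H_d²/c_v = 0.23307×4.5²/6.3 = 0.7492 years.

t ≈ 0.749 years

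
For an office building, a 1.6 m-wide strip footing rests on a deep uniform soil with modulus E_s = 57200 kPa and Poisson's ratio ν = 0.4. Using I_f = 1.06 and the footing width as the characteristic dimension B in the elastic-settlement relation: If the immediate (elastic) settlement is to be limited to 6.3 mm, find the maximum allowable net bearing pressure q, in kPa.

q ≈ 253 kPa

S_e = q·B·(1−ν²)/E_s · I_f  ⇒  q = S_e·E_s / (B·(1−ν²)·I_f).
q = 0.0063 × 57200 / (1.6 × 0.84 × 1.06) = 252.9 kPa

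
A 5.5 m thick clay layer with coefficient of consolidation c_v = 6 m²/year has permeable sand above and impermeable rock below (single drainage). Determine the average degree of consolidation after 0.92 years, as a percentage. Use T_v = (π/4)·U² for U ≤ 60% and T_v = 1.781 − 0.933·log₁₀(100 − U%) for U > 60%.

Drainage path length: H_d = H = 5.5 m (single drainage).
T_v = c_v·t/H_d² = 6×0.92/5.5² = 0.18248.
T_v = 0.18248 corresponds to the U ≤ 60% branch:
U = √(4T_v/π) = 0.482

U ≈ 48.2 %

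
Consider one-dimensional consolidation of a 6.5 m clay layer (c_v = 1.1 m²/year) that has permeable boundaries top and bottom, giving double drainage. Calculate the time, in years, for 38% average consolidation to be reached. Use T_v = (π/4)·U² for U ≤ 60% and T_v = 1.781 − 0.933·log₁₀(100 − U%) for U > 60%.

t ≈ 1.09 years

Drainage path length: H_d = H/2 = 3.25 m (double drainage).
U ≤ 60%: T_v = (π/4)·U² = (π/4)×0.38² = 0.11341.
t = T_v·H_d²/c_v = 0.11341×3.25²/1.1 = 1.089 years.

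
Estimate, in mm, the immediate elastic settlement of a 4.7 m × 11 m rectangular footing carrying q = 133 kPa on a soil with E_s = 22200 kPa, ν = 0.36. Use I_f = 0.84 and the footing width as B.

Immediate (elastic) settlement: S_e = q·B·(1−ν²)/E_s · I_f.
S_e = 133 × 4.7 × (1 − 0.36²) / 22200 × 0.84
    = 133 × 4.7 × 0.8704 / 22200 × 0.84
    = 0.02059 m = 20.59 mm

S_e ≈ 20.6 mm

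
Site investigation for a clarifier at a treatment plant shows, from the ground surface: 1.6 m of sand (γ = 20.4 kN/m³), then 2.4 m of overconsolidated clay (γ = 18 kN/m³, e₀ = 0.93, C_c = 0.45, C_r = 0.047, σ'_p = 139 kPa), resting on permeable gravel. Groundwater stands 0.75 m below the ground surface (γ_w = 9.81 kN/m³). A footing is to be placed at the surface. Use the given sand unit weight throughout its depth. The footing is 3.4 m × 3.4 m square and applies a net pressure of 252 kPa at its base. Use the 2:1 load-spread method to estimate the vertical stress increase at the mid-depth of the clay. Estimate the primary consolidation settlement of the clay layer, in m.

S_c ≈ 0.0297 m

Mid-depth of clay below the ground surface: z = 1.6 + 2.4/2 = 2.8 m.
Total vertical stress at mid-clay: σ_v = 20.4×1.6 + 18×1.2 = 54.24 kPa.
Pore pressure: u = 9.81×(2.8 − 0.75) = 20.11 kPa.
Initial effective stress: σ'_0 = σ_v − u = 54.24 − 20.11 = 34.13 kPa.
Stress increase at mid-clay by the 2:1 spreading method:
Δσ = qBL/((B+z)(L+z)) = 252×3.4×3.4/((3.4+2.8)(3.4+2.8)) = 75.784 kPa
Final effective stress: σ'_f = 34.13 + 75.784 = 109.91 kPa.
σ'_f = 109.91 ≤ σ'_p = 139 kPa, so the clay remains overconsolidated and only the recompression index applies:
S_c = C_r·H/(1+e₀)·log₁₀(σ'_f/σ'_0) = 0.047×2.4/1.93×log₁₀(109.91/34.13)
    = 0.058445 × 0.5079 = 0.02968 m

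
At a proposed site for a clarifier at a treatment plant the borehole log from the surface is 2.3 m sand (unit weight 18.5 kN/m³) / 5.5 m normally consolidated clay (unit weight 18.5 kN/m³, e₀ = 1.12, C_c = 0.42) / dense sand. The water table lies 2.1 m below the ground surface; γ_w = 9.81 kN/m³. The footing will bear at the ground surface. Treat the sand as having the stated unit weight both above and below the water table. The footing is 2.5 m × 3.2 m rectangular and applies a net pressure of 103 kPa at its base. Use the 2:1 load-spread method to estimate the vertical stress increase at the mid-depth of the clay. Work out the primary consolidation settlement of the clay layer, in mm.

S_c ≈ 88.3 mm

Mid-depth of clay below the ground surface: z = 2.3 + 5.5/2 = 5.05 m.
Total vertical stress at mid-clay: σ_v = 18.5×2.3 + 18.5×2.75 = 93.425 kPa.
Pore pressure: u = 9.81×(5.05 − 2.1) = 28.94 kPa.
Initial effective stress: σ'_0 = σ_v − u = 93.425 − 28.94 = 64.485 kPa.
Stress increase at mid-clay by the 2:1 spreading method:
Δσ = qBL/((B+z)(L+z)) = 103×2.5×3.2/((2.5+5.05)(3.2+5.05)) = 13.229 kPa
Final effective stress: σ'_f = σ'_0 + Δσ = 64.485 + 13.229 = 77.714 kPa.
Normally consolidated clay, so the full stress increment lies on the virgin compression line:
S_c = C_c·H/(1+e₀)·log₁₀(σ'_f/σ'_0) = 0.42×5.5/(1+1.12)×log₁₀(77.714/64.485)
    = 1.0896 × 0.081041 = 0.0883 m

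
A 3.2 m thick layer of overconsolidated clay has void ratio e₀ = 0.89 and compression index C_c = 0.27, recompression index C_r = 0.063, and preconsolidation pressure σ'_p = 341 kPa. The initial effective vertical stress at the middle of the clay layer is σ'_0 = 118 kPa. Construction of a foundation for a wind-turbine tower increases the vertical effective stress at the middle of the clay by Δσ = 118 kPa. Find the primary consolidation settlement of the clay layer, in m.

Final effective stress: σ'_f = 118 + 118 = 236 kPa.
σ'_f = 236 ≤ σ'_p = 341 kPa, so the clay remains overconsolidated and only the recompression index applies:
S_c = C_r·H/(1+e₀)·log₁₀(σ'_f/σ'_0) = 0.063×3.2/1.89×log₁₀(236/118)
    = 0.10667 × 0.30103 = 0.03211 m

S_c ≈ 0.0321 m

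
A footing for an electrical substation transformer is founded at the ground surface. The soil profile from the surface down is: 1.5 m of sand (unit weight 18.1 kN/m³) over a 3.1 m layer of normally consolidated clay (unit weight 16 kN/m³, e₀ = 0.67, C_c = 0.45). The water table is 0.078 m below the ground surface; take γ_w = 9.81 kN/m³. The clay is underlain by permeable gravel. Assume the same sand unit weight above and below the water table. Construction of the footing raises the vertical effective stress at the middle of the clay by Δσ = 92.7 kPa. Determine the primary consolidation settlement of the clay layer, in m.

S_c ≈ 0.589 m

Mid-depth of clay below the ground surface: z = 1.5 + 3.1/2 = 3.05 m.
Total vertical stress at mid-clay: σ_v = 18.1×1.5 + 16×1.55 = 51.95 kPa.
Pore pressure: u = 9.81×(3.05 − 0.078) = 29.155 kPa.
Initial effective stress: σ'_0 = σ_v − u = 51.95 − 29.155 = 22.795 kPa.
Final effective stress: σ'_f = σ'_0 + Δσ = 22.795 + 92.7 = 115.5 kPa.
Normally consolidated clay, so the full stress increment lies on the virgin compression line:
S_c = C_c·H/(1+e₀)·log₁₀(σ'_f/σ'_0) = 0.45×3.1/(1+0.67)×log₁₀(115.5/22.795)
    = 0.83533 × 0.70474 = 0.5887 m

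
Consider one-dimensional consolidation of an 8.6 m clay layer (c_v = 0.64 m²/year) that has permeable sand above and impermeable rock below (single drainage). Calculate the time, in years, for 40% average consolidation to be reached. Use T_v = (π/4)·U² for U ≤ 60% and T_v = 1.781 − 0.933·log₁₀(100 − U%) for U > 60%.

Drainage path length: H_d = H = 8.6 m (single drainage).
U ≤ 60%: T_v = (π/4)·U² = (π/4)×0.4² = 0.12566.
t = T_v·H_d²/c_v = 0.12566×8.6²/0.64 = 14.52 years.

t ≈ 14.5 years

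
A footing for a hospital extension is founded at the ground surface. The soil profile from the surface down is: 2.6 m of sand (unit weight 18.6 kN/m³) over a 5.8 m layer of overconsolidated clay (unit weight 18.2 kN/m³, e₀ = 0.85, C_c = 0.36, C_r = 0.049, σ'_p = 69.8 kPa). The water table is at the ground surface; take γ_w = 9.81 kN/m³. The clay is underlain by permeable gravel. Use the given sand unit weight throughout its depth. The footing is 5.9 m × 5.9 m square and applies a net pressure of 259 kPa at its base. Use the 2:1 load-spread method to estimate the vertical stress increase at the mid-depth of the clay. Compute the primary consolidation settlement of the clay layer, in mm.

Mid-depth of clay below the ground surface: z = 2.6 + 5.8/2 = 5.5 m.
Total vertical stress at mid-clay: σ_v = 18.6×2.6 + 18.2×2.9 = 101.14 kPa.
Pore pressure: u = 9.81×(5.5 − 0) = 53.955 kPa.
Initial effective stress: σ'_0 = σ_v − u = 101.14 − 53.955 = 47.185 kPa.
Stress increase at mid-clay by the 2:1 spreading method:
Δσ = qBL/((B+z)(L+z)) = 259×5.9×5.9/((5.9+5.5)(5.9+5.5)) = 69.374 kPa
Final effective stress: σ'_f = 47.185 + 69.374 = 116.56 kPa.
σ'_f = 116.56 > σ'_p = 69.8 kPa, so the stress path crosses the preconsolidation pressure — recompression up to σ'_p, then virgin compression beyond:
S_c = H/(1+e₀)·[C_r·log₁₀(σ'_p/σ'_0) + C_c·log₁₀(σ'_f/σ'_p)]
    = 5.8/1.85 × [0.049×log₁₀(69.8/47.185) + 0.36×log₁₀(116.56/69.8)]
    = 3.1351 × [0.0083325 + 0.08017] = 0.2775 m

S_c ≈ 277 mm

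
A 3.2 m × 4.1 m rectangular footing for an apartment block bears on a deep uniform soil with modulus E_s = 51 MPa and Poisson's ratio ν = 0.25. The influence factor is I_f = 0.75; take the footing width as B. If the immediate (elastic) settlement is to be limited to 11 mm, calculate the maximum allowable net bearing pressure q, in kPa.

E_s = 51 MPa = 51000 kPa.
S_e = q·B·(1−ν²)/E_s · I_f  ⇒  q = S_e·E_s / (B·(1−ν²)·I_f).
q = 0.011 × 51000 / (3.2 × 0.9375 × 0.75) = 249.3 kPa

q ≈ 249 kPa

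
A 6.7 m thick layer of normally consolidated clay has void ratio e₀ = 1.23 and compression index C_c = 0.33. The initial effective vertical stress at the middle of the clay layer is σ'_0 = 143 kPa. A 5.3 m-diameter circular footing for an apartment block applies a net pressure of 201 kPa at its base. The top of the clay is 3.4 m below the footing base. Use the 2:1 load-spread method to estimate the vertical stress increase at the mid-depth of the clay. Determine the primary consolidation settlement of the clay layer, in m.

Mid-depth of clay below the footing base: z = 3.4 + 6.7/2 = 6.75 m.
Stress increase at mid-clay by the 2:1 spreading method:
Δσ ≈ qD²/(D+z)² = 201×5.3²/(5.3+6.75)² = 38.884 kPa
Final effective stress: σ'_f = σ'_0 + Δσ = 143 + 38.884 = 181.88 kPa.
Normally consolidated clay, so the full stress increment lies on the virgin compression line:
S_c = C_c·H/(1+e₀)·log₁₀(σ'_f/σ'_0) = 0.33×6.7/(1+1.23)×log₁₀(181.88/143)
    = 0.99148 × 0.10445 = 0.1036 m

S_c ≈ 0.104 m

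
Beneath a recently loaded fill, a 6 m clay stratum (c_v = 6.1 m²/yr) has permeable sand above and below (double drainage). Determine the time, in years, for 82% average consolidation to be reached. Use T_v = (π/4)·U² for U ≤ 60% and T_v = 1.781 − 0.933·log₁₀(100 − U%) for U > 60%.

Drainage path length: H_d = H/2 = 3 m (double drainage).
U > 60%: T_v = 1.781 − 0.933·log₁₀(100 − 82) = 0.60983.
t = T_v·H_d²/c_v = 0.60983×3²/6.1 = 0.8997 years.

t ≈ 0.9 years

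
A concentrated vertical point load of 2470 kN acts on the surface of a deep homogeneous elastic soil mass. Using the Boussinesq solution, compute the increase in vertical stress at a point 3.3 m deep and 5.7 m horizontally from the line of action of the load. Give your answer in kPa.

Boussinesq vertical stress below a point load on an elastic half-space:
Δσ_z = 3P/(2πz²) · [1 + (r/z)²]^(−5/2)
r/z = 5.7/3.3 = 1.7273; [1+(r/z)²]^(−5/2) = 0.031575.
Δσ_z = 3×2470/(2π×3.3²) × 0.031575 = 108.3 × 0.031575 = 3.42 kPa

Δσ_z ≈ 3.42 kPa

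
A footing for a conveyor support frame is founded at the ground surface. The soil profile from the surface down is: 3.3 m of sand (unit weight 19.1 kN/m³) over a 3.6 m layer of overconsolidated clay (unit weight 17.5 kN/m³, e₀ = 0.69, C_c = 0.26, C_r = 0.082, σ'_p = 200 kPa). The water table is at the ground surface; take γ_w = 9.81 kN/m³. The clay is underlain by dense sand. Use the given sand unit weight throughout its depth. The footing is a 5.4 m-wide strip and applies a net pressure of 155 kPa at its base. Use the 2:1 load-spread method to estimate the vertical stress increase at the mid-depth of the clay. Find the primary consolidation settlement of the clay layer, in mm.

S_c ≈ 77.9 mm

Mid-depth of clay below the ground surface: z = 3.3 + 3.6/2 = 5.1 m.
Total vertical stress at mid-clay: σ_v = 19.1×3.3 + 17.5×1.8 = 94.53 kPa.
Pore pressure: u = 9.81×(5.1 − 0) = 50.031 kPa.
Initial effective stress: σ'_0 = σ_v − u = 94.53 − 50.031 = 44.499 kPa.
Stress increase at mid-clay by the 2:1 spreading method:
Δσ = qB/(B+z) = 155×5.4/(5.4+5.1) = 79.714 kPa
Final effective stress: σ'_f = 44.499 + 79.714 = 124.21 kPa.
σ'_f = 124.21 ≤ σ'_p = 200 kPa, so the clay remains overconsolidated and only the recompression index applies:
S_c = C_r·H/(1+e₀)·log₁₀(σ'_f/σ'_0) = 0.082×3.6/1.69×log₁₀(124.21/44.499)
    = 0.17468 × 0.44581 = 0.07787 m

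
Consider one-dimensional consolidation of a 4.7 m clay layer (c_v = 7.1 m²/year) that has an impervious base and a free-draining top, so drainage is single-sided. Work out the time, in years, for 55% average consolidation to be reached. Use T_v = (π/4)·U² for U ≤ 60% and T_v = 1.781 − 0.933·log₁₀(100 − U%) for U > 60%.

Drainage path length: H_d = H = 4.7 m (single drainage).
U ≤ 60%: T_v = (π/4)·U² = (π/4)×0.55² = 0.23758.
t = T_v·H_d²/c_v = 0.23758×4.7²/7.1 = 0.7392 years.

t ≈ 0.739 years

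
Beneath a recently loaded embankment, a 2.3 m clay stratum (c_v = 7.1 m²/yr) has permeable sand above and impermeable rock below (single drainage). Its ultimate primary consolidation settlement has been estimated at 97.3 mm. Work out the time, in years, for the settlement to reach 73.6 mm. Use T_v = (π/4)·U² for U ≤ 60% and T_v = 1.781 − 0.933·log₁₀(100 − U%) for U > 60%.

t ≈ 0.363 years

Drainage path length: H_d = H = 2.3 m (single drainage).
U = S(t)/S_ult = 73.6/97.3 = 0.7564.
U > 60%: T_v = 1.781 − 0.933·log₁₀(100 − 75.642) = 0.48727.
t = T_v·H_d²/c_v = 0.48727×2.3²/7.1 = 0.3631 years.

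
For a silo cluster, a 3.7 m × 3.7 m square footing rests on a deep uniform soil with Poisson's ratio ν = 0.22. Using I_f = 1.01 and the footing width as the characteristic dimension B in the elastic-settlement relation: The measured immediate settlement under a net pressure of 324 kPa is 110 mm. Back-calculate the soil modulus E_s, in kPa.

E_s ≈ 10500 kPa

S_e = q·B·(1−ν²)/E_s · I_f  ⇒  E_s = q·B·(1−ν²)·I_f / S_e.
E_s = 324 × 3.7 × 0.9516 × 1.01 / 0.11 = 10470 kPa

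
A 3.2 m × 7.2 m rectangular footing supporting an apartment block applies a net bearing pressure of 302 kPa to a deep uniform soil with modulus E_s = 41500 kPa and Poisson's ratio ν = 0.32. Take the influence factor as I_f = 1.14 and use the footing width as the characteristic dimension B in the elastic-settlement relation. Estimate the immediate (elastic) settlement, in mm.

S_e ≈ 23.8 mm

Immediate (elastic) settlement: S_e = q·B·(1−ν²)/E_s · I_f.
S_e = 302 × 3.2 × (1 − 0.32²) / 41500 × 1.14
    = 302 × 3.2 × 0.8976 / 41500 × 1.14
    = 0.02383 m = 23.83 mm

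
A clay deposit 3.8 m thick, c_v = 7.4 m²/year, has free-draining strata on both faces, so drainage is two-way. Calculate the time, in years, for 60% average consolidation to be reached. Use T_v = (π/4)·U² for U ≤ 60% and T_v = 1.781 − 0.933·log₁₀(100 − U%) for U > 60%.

Drainage path length: H_d = H/2 = 1.9 m (double drainage).
U ≤ 60%: T_v = (π/4)·U² = (π/4)×0.6² = 0.28274.
t = T_v·H_d²/c_v = 0.28274×1.9²/7.4 = 0.1379 years.

t ≈ 0.138 years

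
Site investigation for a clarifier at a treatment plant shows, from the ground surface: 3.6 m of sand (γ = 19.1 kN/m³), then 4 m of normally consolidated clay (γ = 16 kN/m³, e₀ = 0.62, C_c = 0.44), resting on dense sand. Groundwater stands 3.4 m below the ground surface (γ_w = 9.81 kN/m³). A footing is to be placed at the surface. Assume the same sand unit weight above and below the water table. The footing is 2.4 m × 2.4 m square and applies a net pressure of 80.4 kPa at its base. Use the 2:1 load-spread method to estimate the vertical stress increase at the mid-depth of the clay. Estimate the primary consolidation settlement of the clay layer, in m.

Mid-depth of clay below the ground surface: z = 3.6 + 4/2 = 5.6 m.
Total vertical stress at mid-clay: σ_v = 19.1×3.6 + 16×2 = 100.76 kPa.
Pore pressure: u = 9.81×(5.6 − 3.4) = 21.582 kPa.
Initial effective stress: σ'_0 = σ_v − u = 100.76 − 21.582 = 79.178 kPa.
Stress increase at mid-clay by the 2:1 spreading method:
Δσ = qBL/((B+z)(L+z)) = 80.4×2.4×2.4/((2.4+5.6)(2.4+5.6)) = 7.236 kPa
Final effective stress: σ'_f = σ'_0 + Δσ = 79.178 + 7.236 = 86.414 kPa.
Normally consolidated clay, so the full stress increment lies on the virgin compression line:
S_c = C_c·H/(1+e₀)·log₁₀(σ'_f/σ'_0) = 0.44×4/(1+0.62)×log₁₀(86.414/79.178)
    = 1.0864 × 0.03798 = 0.04126 m

S_c ≈ 0.0413 m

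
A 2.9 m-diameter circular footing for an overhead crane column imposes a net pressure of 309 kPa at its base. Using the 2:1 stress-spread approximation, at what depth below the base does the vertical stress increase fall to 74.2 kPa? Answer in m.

2:1 spreading — at depth z the loaded area has grown by z in each plan dimension:
qD²/(D+z)² = Δσ_z ⇒ z = D(√(q/Δσ_z) − 1) = 2.9×(√(309/74.2) − 1) = 3.018 m

z ≈ 3.02 m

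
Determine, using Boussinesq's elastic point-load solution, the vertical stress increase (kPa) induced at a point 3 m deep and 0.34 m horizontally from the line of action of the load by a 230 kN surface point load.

Δσ_z ≈ 11.8 kPa

Boussinesq vertical stress below a point load on an elastic half-space:
Δσ_z = 3P/(2πz²) · [1 + (r/z)²]^(−5/2)
r/z = 0.34/3 = 0.11333; [1+(r/z)²]^(−5/2) = 0.9686.
Δσ_z = 3×230/(2π×3²) × 0.9686 = 12.202 × 0.9686 = 11.82 kPa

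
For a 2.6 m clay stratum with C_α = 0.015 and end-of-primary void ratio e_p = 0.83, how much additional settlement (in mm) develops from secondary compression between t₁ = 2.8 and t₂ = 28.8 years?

Secondary compression: S_s = C_α·H/(1+e_p)·log₁₀(t₂/t₁)
S_s = 0.015×2.6/(1+0.83)×log₁₀(28.8/2.8)
    = 0.02131 × 1.012 = 0.02157 m

S_s ≈ 21.6 mm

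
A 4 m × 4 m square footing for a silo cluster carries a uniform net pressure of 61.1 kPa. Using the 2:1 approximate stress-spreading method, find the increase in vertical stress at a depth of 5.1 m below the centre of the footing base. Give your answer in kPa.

By the 2:1 method the load spreads at 1 horizontal : 2 vertical, so at depth z the loaded area has grown by z in each plan dimension:
Δσ = qBL/((B+z)(L+z)) = 61.1×4×4/((4+5.1)(4+5.1)) = 11.805 kPa

Δσ_z ≈ 11.8 kPa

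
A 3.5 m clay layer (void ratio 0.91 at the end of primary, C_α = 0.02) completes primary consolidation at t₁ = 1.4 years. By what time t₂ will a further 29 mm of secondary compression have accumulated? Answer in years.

S_s = C_α·H/(1+e_p)·log₁₀(t₂/t₁) ⇒ log₁₀(t₂/t₁) = S_s·(1+e_p)/(C_α·H).
log₁₀(t₂/t₁) = 0.029 × (1+0.91) / (0.02×3.5) = 0.7913
t₂ = t₁ × 10^0.7913 = 1.4 × 6.184 = 8.658 years

t₂ ≈ 8.66 years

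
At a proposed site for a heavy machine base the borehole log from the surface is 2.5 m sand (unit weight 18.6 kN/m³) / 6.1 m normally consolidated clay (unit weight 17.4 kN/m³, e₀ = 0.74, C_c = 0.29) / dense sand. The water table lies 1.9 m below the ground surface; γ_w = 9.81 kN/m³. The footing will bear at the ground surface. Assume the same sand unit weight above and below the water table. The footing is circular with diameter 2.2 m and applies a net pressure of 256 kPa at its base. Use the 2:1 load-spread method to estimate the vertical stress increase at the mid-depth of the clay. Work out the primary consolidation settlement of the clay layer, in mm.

S_c ≈ 124 mm

Mid-depth of clay below the ground surface: z = 2.5 + 6.1/2 = 5.55 m.
Total vertical stress at mid-clay: σ_v = 18.6×2.5 + 17.4×3.05 = 99.57 kPa.
Pore pressure: u = 9.81×(5.55 − 1.9) = 35.806 kPa.
Initial effective stress: σ'_0 = σ_v − u = 99.57 − 35.806 = 63.764 kPa.
Stress increase at mid-clay by the 2:1 spreading method:
Δσ ≈ qD²/(D+z)² = 256×2.2²/(2.2+5.55)² = 20.629 kPa
Final effective stress: σ'_f = σ'_0 + Δσ = 63.764 + 20.629 = 84.393 kPa.
Normally consolidated clay, so the full stress increment lies on the virgin compression line:
S_c = C_c·H/(1+e₀)·log₁₀(σ'_f/σ'_0) = 0.29×6.1/(1+0.74)×log₁₀(84.393/63.764)
    = 1.0167 × 0.12173 = 0.1238 m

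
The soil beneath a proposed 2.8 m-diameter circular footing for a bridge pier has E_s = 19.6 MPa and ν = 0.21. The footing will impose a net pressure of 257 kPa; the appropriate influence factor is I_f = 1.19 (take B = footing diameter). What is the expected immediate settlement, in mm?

Immediate (elastic) settlement: S_e = q·B·(1−ν²)/E_s · I_f.
E_s = 19.6 MPa = 19600 kPa.
S_e = 257 × 2.8 × (1 − 0.21²) / 19600 × 1.19
    = 257 × 2.8 × 0.9559 / 19600 × 1.19
    = 0.04176 m = 41.76 mm

S_e ≈ 41.8 mm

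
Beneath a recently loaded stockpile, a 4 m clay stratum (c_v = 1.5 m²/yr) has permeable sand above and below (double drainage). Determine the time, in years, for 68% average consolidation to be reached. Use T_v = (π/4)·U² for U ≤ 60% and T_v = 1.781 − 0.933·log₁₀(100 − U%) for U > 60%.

t ≈ 1 years

Drainage path length: H_d = H/2 = 2 m (double drainage).
U > 60%: T_v = 1.781 − 0.933·log₁₀(100 − 68) = 0.3767.
t = T_v·H_d²/c_v = 0.3767×2²/1.5 = 1.005 years.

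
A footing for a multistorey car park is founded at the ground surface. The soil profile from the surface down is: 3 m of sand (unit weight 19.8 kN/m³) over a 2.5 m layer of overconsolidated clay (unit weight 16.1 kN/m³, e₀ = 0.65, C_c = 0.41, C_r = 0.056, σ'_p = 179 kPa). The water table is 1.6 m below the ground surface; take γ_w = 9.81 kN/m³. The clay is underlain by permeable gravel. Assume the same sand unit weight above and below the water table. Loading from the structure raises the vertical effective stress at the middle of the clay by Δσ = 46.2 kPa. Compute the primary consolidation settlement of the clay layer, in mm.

Mid-depth of clay below the ground surface: z = 3 + 2.5/2 = 4.25 m.
Total vertical stress at mid-clay: σ_v = 19.8×3 + 16.1×1.25 = 79.525 kPa.
Pore pressure: u = 9.81×(4.25 − 1.6) = 25.997 kPa.
Initial effective stress: σ'_0 = σ_v − u = 79.525 − 25.997 = 53.528 kPa.
Final effective stress: σ'_f = 53.528 + 46.2 = 99.728 kPa.
σ'_f = 99.728 ≤ σ'_p = 179 kPa, so the clay remains overconsolidated and only the recompression index applies:
S_c = C_r·H/(1+e₀)·log₁₀(σ'_f/σ'_0) = 0.056×2.5/1.65×log₁₀(99.728/53.528)
    = 0.084851 × 0.27024 = 0.02293 m

S_c ≈ 22.9 mm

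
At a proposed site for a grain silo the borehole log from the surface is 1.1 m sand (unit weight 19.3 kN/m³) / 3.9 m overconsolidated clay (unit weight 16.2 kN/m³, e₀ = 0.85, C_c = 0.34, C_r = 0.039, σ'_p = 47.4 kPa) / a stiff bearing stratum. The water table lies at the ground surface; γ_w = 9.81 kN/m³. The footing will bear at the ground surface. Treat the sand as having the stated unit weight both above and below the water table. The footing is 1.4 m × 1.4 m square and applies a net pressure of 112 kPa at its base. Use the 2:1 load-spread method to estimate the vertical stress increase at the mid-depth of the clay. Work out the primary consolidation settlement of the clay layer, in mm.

Mid-depth of clay below the ground surface: z = 1.1 + 3.9/2 = 3.05 m.
Total vertical stress at mid-clay: σ_v = 19.3×1.1 + 16.2×1.95 = 52.82 kPa.
Pore pressure: u = 9.81×(3.05 − 0) = 29.921 kPa.
Initial effective stress: σ'_0 = σ_v − u = 52.82 − 29.921 = 22.899 kPa.
Stress increase at mid-clay by the 2:1 spreading method:
Δσ = qBL/((B+z)(L+z)) = 112×1.4×1.4/((1.4+3.05)(1.4+3.05)) = 11.085 kPa
Final effective stress: σ'_f = 22.899 + 11.085 = 33.984 kPa.
σ'_f = 33.984 ≤ σ'_p = 47.4 kPa, so the clay remains overconsolidated and only the recompression index applies:
S_c = C_r·H/(1+e₀)·log₁₀(σ'_f/σ'_0) = 0.039×3.9/1.85×log₁₀(33.984/22.899)
    = 0.082216 × 0.17146 = 0.0141 m

S_c ≈ 14.1 mm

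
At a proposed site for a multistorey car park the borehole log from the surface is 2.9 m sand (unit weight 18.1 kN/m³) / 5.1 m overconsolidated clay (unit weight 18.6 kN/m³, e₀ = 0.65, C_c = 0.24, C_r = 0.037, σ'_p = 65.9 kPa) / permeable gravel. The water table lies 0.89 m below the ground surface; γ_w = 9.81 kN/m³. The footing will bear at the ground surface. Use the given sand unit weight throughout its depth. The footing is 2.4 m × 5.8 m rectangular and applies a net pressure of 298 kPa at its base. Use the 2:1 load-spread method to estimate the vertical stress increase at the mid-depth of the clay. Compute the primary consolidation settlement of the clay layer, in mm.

Mid-depth of clay below the ground surface: z = 2.9 + 5.1/2 = 5.45 m.
Total vertical stress at mid-clay: σ_v = 18.1×2.9 + 18.6×2.55 = 99.92 kPa.
Pore pressure: u = 9.81×(5.45 − 0.89) = 44.734 kPa.
Initial effective stress: σ'_0 = σ_v − u = 99.92 − 44.734 = 55.186 kPa.
Stress increase at mid-clay by the 2:1 spreading method:
Δσ = qBL/((B+z)(L+z)) = 298×2.4×5.8/((2.4+5.45)(5.8+5.45)) = 46.971 kPa
Final effective stress: σ'_f = 55.186 + 46.971 = 102.16 kPa.
σ'_f = 102.16 > σ'_p = 65.9 kPa, so the stress path crosses the preconsolidation pressure — recompression up to σ'_p, then virgin compression beyond:
S_c = H/(1+e₀)·[C_r·log₁₀(σ'_p/σ'_0) + C_c·log₁₀(σ'_f/σ'_p)]
    = 5.1/1.65 × [0.037×log₁₀(65.9/55.186) + 0.24×log₁₀(102.16/65.9)]
    = 3.0909 × [0.0028511 + 0.045695] = 0.1501 m

S_c ≈ 150 mm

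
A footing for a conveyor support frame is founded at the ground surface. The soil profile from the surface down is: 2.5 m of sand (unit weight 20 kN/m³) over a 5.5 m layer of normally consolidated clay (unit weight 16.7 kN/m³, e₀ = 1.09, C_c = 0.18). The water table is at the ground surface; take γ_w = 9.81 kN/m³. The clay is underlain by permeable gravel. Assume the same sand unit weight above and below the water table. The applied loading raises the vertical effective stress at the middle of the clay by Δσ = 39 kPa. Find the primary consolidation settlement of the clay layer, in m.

Mid-depth of clay below the ground surface: z = 2.5 + 5.5/2 = 5.25 m.
Total vertical stress at mid-clay: σ_v = 20×2.5 + 16.7×2.75 = 95.925 kPa.
Pore pressure: u = 9.81×(5.25 − 0) = 51.503 kPa.
Initial effective stress: σ'_0 = σ_v − u = 95.925 − 51.503 = 44.422 kPa.
Final effective stress: σ'_f = σ'_0 + Δσ = 44.422 + 39 = 83.422 kPa.
Normally consolidated clay, so the full stress increment lies on the virgin compression line:
S_c = C_c·H/(1+e₀)·log₁₀(σ'_f/σ'_0) = 0.18×5.5/(1+1.09)×log₁₀(83.422/44.422)
    = 0.47368 × 0.27368 = 0.1296 m

S_c ≈ 0.13 m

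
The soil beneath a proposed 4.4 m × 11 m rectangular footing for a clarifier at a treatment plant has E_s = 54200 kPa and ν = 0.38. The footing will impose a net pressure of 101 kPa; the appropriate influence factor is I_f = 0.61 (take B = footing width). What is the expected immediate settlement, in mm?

Immediate (elastic) settlement: S_e = q·B·(1−ν²)/E_s · I_f.
S_e = 101 × 4.4 × (1 − 0.38²) / 54200 × 0.61
    = 101 × 4.4 × 0.8556 / 54200 × 0.61
    = 0.004279 m = 4.279 mm

S_e ≈ 4.28 mm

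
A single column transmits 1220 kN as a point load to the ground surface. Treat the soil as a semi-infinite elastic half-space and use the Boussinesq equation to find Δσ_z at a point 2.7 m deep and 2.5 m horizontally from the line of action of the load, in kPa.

Δσ_z ≈ 17 kPa

Boussinesq vertical stress below a point load on an elastic half-space:
Δσ_z = 3P/(2πz²) · [1 + (r/z)²]^(−5/2)
r/z = 2.5/2.7 = 0.92593; [1+(r/z)²]^(−5/2) = 0.2127.
Δσ_z = 3×1220/(2π×2.7²) × 0.2127 = 79.905 × 0.2127 = 17 kPa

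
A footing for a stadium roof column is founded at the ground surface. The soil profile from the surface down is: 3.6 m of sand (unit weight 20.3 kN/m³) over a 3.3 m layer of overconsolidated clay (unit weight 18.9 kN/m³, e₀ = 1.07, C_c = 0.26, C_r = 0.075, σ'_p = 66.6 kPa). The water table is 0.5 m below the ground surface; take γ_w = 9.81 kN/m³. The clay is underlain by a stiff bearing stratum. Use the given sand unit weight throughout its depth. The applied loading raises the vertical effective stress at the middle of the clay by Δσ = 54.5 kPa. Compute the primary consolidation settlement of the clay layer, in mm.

S_c ≈ 101 mm

Mid-depth of clay below the ground surface: z = 3.6 + 3.3/2 = 5.25 m.
Total vertical stress at mid-clay: σ_v = 20.3×3.6 + 18.9×1.65 = 104.26 kPa.
Pore pressure: u = 9.81×(5.25 − 0.5) = 46.598 kPa.
Initial effective stress: σ'_0 = σ_v − u = 104.26 − 46.598 = 57.662 kPa.
Final effective stress: σ'_f = 57.662 + 54.5 = 112.16 kPa.
σ'_f = 112.16 > σ'_p = 66.6 kPa, so the stress path crosses the preconsolidation pressure — recompression up to σ'_p, then virgin compression beyond:
S_c = H/(1+e₀)·[C_r·log₁₀(σ'_p/σ'_0) + C_c·log₁₀(σ'_f/σ'_p)]
    = 3.3/2.07 × [0.075×log₁₀(66.6/57.662) + 0.26×log₁₀(112.16/66.6)]
    = 1.5942 × [0.0046938 + 0.058855] = 0.1013 m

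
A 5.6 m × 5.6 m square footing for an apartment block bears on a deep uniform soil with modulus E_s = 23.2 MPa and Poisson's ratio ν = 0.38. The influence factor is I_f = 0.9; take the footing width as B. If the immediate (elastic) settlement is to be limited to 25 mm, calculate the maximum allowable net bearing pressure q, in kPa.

q ≈ 135 kPa

E_s = 23.2 MPa = 23200 kPa.
S_e = q·B·(1−ν²)/E_s · I_f  ⇒  q = S_e·E_s / (B·(1−ν²)·I_f).
q = 0.025 × 23200 / (5.6 × 0.8556 × 0.9) = 134.5 kPa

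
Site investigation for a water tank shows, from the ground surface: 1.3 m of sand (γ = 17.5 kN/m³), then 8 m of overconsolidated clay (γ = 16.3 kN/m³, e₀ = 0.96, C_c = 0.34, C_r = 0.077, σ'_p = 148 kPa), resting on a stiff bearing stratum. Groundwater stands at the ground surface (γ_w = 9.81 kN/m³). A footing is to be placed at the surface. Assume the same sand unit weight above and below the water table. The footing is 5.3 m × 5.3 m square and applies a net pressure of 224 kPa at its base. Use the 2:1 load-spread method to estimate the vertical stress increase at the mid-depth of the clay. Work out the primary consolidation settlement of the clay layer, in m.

S_c ≈ 0.128 m

Mid-depth of clay below the ground surface: z = 1.3 + 8/2 = 5.3 m.
Total vertical stress at mid-clay: σ_v = 17.5×1.3 + 16.3×4 = 87.95 kPa.
Pore pressure: u = 9.81×(5.3 − 0) = 51.993 kPa.
Initial effective stress: σ'_0 = σ_v − u = 87.95 − 51.993 = 35.957 kPa.
Stress increase at mid-clay by the 2:1 spreading method:
Δσ = qBL/((B+z)(L+z)) = 224×5.3×5.3/((5.3+5.3)(5.3+5.3)) = 56 kPa
Final effective stress: σ'_f = 35.957 + 56 = 91.957 kPa.
σ'_f = 91.957 ≤ σ'_p = 148 kPa, so the clay remains overconsolidated and only the recompression index applies:
S_c = C_r·H/(1+e₀)·log₁₀(σ'_f/σ'_0) = 0.077×8/1.96×log₁₀(91.957/35.957)
    = 0.31428 × 0.4078 = 0.1282 m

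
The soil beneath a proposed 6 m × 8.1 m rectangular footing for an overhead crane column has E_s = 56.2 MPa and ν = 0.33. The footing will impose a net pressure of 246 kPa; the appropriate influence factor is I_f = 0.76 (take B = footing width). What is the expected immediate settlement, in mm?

S_e ≈ 17.8 mm

Immediate (elastic) settlement: S_e = q·B·(1−ν²)/E_s · I_f.
E_s = 56.2 MPa = 56200 kPa.
S_e = 246 × 6 × (1 − 0.33²) / 56200 × 0.76
    = 246 × 6 × 0.8911 / 56200 × 0.76
    = 0.01779 m = 17.79 mm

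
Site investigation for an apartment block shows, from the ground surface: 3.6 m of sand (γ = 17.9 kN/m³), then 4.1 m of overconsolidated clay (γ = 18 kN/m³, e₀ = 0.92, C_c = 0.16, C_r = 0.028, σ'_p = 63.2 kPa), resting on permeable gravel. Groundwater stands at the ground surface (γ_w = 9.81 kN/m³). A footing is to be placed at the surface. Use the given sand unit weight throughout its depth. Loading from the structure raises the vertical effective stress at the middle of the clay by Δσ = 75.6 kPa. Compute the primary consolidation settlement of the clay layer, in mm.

S_c ≈ 105 mm

Mid-depth of clay below the ground surface: z = 3.6 + 4.1/2 = 5.65 m.
Total vertical stress at mid-clay: σ_v = 17.9×3.6 + 18×2.05 = 101.34 kPa.
Pore pressure: u = 9.81×(5.65 − 0) = 55.427 kPa.
Initial effective stress: σ'_0 = σ_v − u = 101.34 − 55.427 = 45.913 kPa.
Final effective stress: σ'_f = 45.913 + 75.6 = 121.51 kPa.
σ'_f = 121.51 > σ'_p = 63.2 kPa, so the stress path crosses the preconsolidation pressure — recompression up to σ'_p, then virgin compression beyond:
S_c = H/(1+e₀)·[C_r·log₁₀(σ'_p/σ'_0) + C_c·log₁₀(σ'_f/σ'_p)]
    = 4.1/1.92 × [0.028×log₁₀(63.2/45.913) + 0.16×log₁₀(121.51/63.2)]
    = 2.1354 × [0.0038859 + 0.045423] = 0.1053 m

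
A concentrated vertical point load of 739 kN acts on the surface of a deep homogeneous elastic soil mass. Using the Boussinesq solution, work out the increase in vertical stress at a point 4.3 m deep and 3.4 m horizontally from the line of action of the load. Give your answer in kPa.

Δσ_z ≈ 5.67 kPa

Boussinesq vertical stress below a point load on an elastic half-space:
Δσ_z = 3P/(2πz²) · [1 + (r/z)²]^(−5/2)
r/z = 3.4/4.3 = 0.7907; [1+(r/z)²]^(−5/2) = 0.29698.
Δσ_z = 3×739/(2π×4.3²) × 0.29698 = 19.083 × 0.29698 = 5.667 kPa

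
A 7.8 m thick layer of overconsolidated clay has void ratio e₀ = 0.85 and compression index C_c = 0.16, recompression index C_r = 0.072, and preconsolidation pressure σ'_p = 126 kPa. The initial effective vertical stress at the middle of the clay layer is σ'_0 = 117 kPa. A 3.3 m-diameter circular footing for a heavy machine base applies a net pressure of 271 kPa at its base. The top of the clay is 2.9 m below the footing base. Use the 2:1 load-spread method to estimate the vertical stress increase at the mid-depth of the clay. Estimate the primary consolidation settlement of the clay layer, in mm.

Mid-depth of clay below the footing base: z = 2.9 + 7.8/2 = 6.8 m.
Stress increase at mid-clay by the 2:1 spreading method:
Δσ ≈ qD²/(D+z)² = 271×3.3²/(3.3+6.8)² = 28.93 kPa
Final effective stress: σ'_f = 117 + 28.93 = 145.93 kPa.
σ'_f = 145.93 > σ'_p = 126 kPa, so the stress path crosses the preconsolidation pressure — recompression up to σ'_p, then virgin compression beyond:
S_c = H/(1+e₀)·[C_r·log₁₀(σ'_p/σ'_0) + C_c·log₁₀(σ'_f/σ'_p)]
    = 7.8/1.85 × [0.072×log₁₀(126/117) + 0.16×log₁₀(145.93/126)]
    = 4.2162 × [0.0023173 + 0.010204] = 0.05279 m

S_c ≈ 52.8 mm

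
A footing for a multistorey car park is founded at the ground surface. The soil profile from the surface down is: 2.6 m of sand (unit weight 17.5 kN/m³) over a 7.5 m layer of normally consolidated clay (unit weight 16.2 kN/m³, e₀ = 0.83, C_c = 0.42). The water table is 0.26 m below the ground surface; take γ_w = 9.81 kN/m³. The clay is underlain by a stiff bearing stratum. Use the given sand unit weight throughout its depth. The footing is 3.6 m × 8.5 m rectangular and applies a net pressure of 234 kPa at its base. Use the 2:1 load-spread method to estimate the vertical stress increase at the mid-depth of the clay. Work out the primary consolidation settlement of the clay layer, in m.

Mid-depth of clay below the ground surface: z = 2.6 + 7.5/2 = 6.35 m.
Total vertical stress at mid-clay: σ_v = 17.5×2.6 + 16.2×3.75 = 106.25 kPa.
Pore pressure: u = 9.81×(6.35 − 0.26) = 59.743 kPa.
Initial effective stress: σ'_0 = σ_v − u = 106.25 − 59.743 = 46.507 kPa.
Stress increase at mid-clay by the 2:1 spreading method:
Δσ = qBL/((B+z)(L+z)) = 234×3.6×8.5/((3.6+6.35)(8.5+6.35)) = 48.46 kPa
Final effective stress: σ'_f = σ'_0 + Δσ = 46.507 + 48.46 = 94.967 kPa.
Normally consolidated clay, so the full stress increment lies on the virgin compression line:
S_c = C_c·H/(1+e₀)·log₁₀(σ'_f/σ'_0) = 0.42×7.5/(1+0.83)×log₁₀(94.967/46.507)
    = 1.7213 × 0.31005 = 0.5337 m

S_c ≈ 0.534 m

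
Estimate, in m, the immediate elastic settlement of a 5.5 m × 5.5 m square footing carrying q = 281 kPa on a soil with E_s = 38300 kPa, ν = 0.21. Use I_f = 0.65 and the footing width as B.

Immediate (elastic) settlement: S_e = q·B·(1−ν²)/E_s · I_f.
S_e = 281 × 5.5 × (1 − 0.21²) / 38300 × 0.65
    = 281 × 5.5 × 0.9559 / 38300 × 0.65
    = 0.02507 m

S_e ≈ 0.0251 m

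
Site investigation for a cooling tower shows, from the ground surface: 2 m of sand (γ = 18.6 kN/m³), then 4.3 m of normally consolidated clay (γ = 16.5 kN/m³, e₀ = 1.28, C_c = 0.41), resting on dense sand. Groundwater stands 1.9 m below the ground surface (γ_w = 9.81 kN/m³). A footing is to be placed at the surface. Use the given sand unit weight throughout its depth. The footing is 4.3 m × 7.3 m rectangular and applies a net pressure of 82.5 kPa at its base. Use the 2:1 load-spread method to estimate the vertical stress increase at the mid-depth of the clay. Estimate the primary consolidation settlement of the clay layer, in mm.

Mid-depth of clay below the ground surface: z = 2 + 4.3/2 = 4.15 m.
Total vertical stress at mid-clay: σ_v = 18.6×2 + 16.5×2.15 = 72.675 kPa.
Pore pressure: u = 9.81×(4.15 − 1.9) = 22.073 kPa.
Initial effective stress: σ'_0 = σ_v − u = 72.675 − 22.073 = 50.602 kPa.
Stress increase at mid-clay by the 2:1 spreading method:
Δσ = qBL/((B+z)(L+z)) = 82.5×4.3×7.3/((4.3+4.15)(7.3+4.15)) = 26.766 kPa
Final effective stress: σ'_f = σ'_0 + Δσ = 50.602 + 26.766 = 77.368 kPa.
Normally consolidated clay, so the full stress increment lies on the virgin compression line:
S_c = C_c·H/(1+e₀)·log₁₀(σ'_f/σ'_0) = 0.41×4.3/(1+1.28)×log₁₀(77.368/50.602)
    = 0.77325 × 0.18439 = 0.1426 m

S_c ≈ 143 mm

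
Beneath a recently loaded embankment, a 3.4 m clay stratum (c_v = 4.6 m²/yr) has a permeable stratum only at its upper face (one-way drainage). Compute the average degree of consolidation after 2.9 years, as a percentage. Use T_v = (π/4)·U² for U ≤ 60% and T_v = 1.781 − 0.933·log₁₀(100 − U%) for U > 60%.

Drainage path length: H_d = H = 3.4 m (single drainage).
T_v = c_v·t/H_d² = 4.6×2.9/3.4² = 1.154.
T_v = 1.154 corresponds to the U > 60% branch:
U = 1 − 10^((1.781 − T_v)/0.933)/100 = 0.953

U ≈ 95.3 %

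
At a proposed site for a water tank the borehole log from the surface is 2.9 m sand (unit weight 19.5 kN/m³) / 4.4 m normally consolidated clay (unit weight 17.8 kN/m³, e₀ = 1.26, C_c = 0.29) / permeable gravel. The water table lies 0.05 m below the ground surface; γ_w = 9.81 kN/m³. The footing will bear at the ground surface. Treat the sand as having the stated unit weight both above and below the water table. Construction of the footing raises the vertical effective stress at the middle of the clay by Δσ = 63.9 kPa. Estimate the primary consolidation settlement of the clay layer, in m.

S_c ≈ 0.213 m

Mid-depth of clay below the ground surface: z = 2.9 + 4.4/2 = 5.1 m.
Total vertical stress at mid-clay: σ_v = 19.5×2.9 + 17.8×2.2 = 95.71 kPa.
Pore pressure: u = 9.81×(5.1 − 0.05) = 49.541 kPa.
Initial effective stress: σ'_0 = σ_v − u = 95.71 − 49.541 = 46.169 kPa.
Final effective stress: σ'_f = σ'_0 + Δσ = 46.169 + 63.9 = 110.07 kPa.
Normally consolidated clay, so the full stress increment lies on the virgin compression line:
S_c = C_c·H/(1+e₀)·log₁₀(σ'_f/σ'_0) = 0.29×4.4/(1+1.26)×log₁₀(110.07/46.169)
    = 0.5646 × 0.37732 = 0.213 m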